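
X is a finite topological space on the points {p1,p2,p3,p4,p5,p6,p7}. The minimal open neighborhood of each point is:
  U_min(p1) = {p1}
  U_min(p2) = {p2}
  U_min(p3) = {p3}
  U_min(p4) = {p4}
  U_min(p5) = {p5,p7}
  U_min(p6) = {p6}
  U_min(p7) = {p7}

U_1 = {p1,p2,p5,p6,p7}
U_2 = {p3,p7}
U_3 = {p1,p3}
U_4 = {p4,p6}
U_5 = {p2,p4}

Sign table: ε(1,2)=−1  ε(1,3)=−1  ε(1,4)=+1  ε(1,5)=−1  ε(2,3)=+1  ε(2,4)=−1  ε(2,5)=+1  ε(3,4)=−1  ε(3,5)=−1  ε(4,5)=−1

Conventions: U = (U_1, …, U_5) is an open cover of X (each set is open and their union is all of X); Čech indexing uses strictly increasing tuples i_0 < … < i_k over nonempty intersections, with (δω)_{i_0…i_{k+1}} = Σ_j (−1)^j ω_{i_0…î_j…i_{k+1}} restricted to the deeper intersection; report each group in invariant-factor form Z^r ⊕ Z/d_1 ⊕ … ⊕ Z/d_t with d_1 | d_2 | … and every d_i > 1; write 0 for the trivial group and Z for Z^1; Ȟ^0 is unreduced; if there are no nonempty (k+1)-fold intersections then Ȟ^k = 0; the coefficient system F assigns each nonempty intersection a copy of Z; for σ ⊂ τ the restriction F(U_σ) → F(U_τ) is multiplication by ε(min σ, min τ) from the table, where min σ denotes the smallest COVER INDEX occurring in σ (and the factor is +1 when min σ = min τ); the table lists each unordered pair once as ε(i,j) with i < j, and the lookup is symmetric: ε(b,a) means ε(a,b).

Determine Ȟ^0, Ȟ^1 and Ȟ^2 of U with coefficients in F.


Ȟ^0(U;F) ≅ Z, Ȟ^1(U;F) ≅ Z^2, Ȟ^2(U;F) ≅ 0

intersection data:
  U12={p7} U13={p1} U14={p6} U15={p2} U23={p3} U45={p4}
C dims 5,6; δ0: rk 4, SNF 1^4
Ȟ^0 = (5 − 4) − 0 = 1, so Ȟ^0 ≅ Z
Ȟ^1 = (6 − 0) − 4 = 2, so Ȟ^1 ≅ Z^2
Ȟ^2 = (0 − 0) − 0 = 0, so Ȟ^2 ≅ 0


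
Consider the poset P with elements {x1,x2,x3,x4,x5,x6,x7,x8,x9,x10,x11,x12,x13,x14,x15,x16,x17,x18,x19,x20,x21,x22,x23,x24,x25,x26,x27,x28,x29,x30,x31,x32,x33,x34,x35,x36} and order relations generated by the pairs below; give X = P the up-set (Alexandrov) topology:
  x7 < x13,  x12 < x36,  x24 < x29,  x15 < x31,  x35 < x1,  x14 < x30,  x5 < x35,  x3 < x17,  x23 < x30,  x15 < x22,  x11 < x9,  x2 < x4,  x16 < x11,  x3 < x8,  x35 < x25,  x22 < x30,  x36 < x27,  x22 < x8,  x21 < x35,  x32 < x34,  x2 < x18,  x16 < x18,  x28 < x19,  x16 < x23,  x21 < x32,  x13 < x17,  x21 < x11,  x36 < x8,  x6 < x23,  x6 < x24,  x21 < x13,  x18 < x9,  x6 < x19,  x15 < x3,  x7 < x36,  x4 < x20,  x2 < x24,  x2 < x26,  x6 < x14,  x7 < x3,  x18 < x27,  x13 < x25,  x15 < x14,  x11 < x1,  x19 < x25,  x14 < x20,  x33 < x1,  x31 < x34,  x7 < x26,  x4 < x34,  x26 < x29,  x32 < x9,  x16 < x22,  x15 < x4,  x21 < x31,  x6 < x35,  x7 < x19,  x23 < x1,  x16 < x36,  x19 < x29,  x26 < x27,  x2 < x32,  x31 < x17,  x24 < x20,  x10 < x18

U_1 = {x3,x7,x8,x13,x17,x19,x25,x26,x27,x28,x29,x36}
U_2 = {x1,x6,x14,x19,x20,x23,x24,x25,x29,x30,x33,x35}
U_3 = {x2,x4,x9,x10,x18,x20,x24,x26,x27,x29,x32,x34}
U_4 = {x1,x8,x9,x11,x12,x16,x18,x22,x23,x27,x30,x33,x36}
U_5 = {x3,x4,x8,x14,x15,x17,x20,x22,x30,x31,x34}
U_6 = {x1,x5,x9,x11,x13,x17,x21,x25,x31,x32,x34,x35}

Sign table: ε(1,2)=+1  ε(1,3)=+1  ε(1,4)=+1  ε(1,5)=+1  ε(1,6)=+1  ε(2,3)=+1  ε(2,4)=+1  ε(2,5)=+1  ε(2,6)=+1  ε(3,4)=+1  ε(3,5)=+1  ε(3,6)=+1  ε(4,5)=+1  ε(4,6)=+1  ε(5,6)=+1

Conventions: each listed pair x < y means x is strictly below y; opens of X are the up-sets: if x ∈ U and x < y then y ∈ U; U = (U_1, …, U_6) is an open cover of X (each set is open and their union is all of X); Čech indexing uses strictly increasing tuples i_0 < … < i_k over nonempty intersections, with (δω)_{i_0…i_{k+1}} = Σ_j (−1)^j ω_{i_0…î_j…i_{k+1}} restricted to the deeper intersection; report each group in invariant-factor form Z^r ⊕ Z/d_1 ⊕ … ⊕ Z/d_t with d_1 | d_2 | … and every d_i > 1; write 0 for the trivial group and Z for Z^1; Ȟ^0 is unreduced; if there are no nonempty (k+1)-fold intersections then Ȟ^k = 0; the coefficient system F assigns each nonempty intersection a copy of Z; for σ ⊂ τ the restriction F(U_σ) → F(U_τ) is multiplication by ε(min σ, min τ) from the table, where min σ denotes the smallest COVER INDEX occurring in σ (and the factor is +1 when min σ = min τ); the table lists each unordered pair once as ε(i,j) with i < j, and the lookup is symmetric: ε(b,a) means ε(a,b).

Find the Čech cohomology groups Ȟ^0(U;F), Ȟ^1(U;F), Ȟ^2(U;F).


nerve simplices:
  U12={x19,x25,x29} U13={x26,x27,x29} U14={x8,x27,x36} U15={x3,x8,x17} U16={x13,x17,x25} U23={x20,x24,x29} U24={x1,x23,x30,x33} U25={x14,x20,x30} U26={x1,x25,x35} U34={x9,x18,x27} U35={x4,x20,x34} U36={x9,x32,x34} U45={x8,x22,x30} U46={x1,x9,x11} U56={x17,x31,x34}
  U123={x29} U126={x25} U134={x27} U145={x8} U156={x17} U235={x20} U245={x30} U246={x1} U346={x9} U356={x34}
C dims 6,15,10; δ0: rk 5, SNF 1^5; δ1: rk 10, SNF 1^9·2
degree 0: 6−5−0 = 1 → Ȟ^0 ≅ Z
degree 1: 15−10−5 = 0 → Ȟ^1 ≅ 0
degree 2: 10−0−10 = 0 plus torsion [2] → Ȟ^2 ≅ Z/2

Ȟ^0 = Z,  Ȟ^1 = 0,  Ȟ^2 = Z/2


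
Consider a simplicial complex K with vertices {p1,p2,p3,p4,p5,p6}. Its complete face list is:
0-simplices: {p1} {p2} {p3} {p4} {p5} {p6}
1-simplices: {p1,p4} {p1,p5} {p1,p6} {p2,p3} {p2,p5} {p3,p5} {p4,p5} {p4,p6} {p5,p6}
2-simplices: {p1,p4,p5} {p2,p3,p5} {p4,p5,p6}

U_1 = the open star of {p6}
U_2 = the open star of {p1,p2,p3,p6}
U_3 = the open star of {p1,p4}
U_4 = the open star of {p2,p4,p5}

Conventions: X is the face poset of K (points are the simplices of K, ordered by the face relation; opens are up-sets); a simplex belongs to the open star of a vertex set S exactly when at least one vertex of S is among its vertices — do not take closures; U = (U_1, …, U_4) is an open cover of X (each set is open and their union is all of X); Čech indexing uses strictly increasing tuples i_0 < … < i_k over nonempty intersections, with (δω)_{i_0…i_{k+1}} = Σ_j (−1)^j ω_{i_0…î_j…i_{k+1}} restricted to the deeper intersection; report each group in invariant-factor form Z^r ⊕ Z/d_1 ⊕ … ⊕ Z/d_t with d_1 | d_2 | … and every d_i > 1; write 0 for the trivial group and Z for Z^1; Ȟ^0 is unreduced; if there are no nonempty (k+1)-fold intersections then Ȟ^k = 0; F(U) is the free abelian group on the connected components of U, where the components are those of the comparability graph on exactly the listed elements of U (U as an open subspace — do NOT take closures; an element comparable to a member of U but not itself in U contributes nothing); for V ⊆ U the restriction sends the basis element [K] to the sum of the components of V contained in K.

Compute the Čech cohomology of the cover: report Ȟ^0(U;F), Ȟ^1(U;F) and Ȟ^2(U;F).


Ȟ^0 ≅ Z,  Ȟ^1 ≅ Z,  Ȟ^2 ≅ 0

intersection data:
  U1={{p6},{p1,p6},{p4,p6},{p5,p6},{p4,p5,p6}} U2={{p1},{p2},{p3},{p6},{p1,p4},{p1,p5},{p1,p6},{p2,p3},{p2,p5},{p3,p5},{p4,p6},{p5,p6},{p1,p4,p5},{p2,p3,p5},{p4,p5,p6}} U3={{p1},{p4},{p1,p4},{p1,p5},{p1,p6},{p4,p5},{p4,p6},{p1,p4,p5},{p4,p5,p6}} U4={{p2},{p4},{p5},{p1,p4},{p1,p5},{p2,p3},{p2,p5},{p3,p5},{p4,p5},{p4,p6},{p5,p6},{p1,p4,p5},{p2,p3,p5},{p4,p5,p6}}
  U12={{p6},{p1,p6},{p4,p6},{p5,p6},{p4,p5,p6}} U13={{p1,p6},{p4,p6},{p4,p5,p6}} U14={{p4,p6},{p5,p6},{p4,p5,p6}} U23={{p1},{p1,p4},{p1,p5},{p1,p6},{p4,p6},{p1,p4,p5},{p4,p5,p6}} U24={{p2},{p1,p4},{p1,p5},{p2,p3},{p2,p5},{p3,p5},{p4,p6},{p5,p6},{p1,p4,p5},{p2,p3,p5},{p4,p5,p6}} U34={{p4},{p1,p4},{p1,p5},{p4,p5},{p4,p6},{p1,p4,p5},{p4,p5,p6}}
  U123={{p1,p6},{p4,p6},{p4,p5,p6}} U124={{p4,p6},{p5,p6},{p4,p5,p6}} U134={{p4,p6},{p4,p5,p6}} U234={{p1,p4},{p1,p5},{p4,p6},{p1,p4,p5},{p4,p5,p6}}
  U1234={{p4,p6},{p4,p5,p6}}
components per intersection:
  U1: {{p6},{p1,p6},{p4,p6},{p5,p6},{p4,p5,p6}}
  U2: {{p1},{p6},{p1,p4},{p1,p5},{p1,p6},{p4,p6},{p5,p6},{p1,p4,p5},{p4,p5,p6}} {{p2},{p3},{p2,p3},{p2,p5},{p3,p5},{p2,p3,p5}}
  U3: {{p1},{p4},{p1,p4},{p1,p5},{p1,p6},{p4,p5},{p4,p6},{p1,p4,p5},{p4,p5,p6}}
  U4: {{p2},{p4},{p5},{p1,p4},{p1,p5},{p2,p3},{p2,p5},{p3,p5},{p4,p5},{p4,p6},{p5,p6},{p1,p4,p5},{p2,p3,p5},{p4,p5,p6}}
  U12: {{p6},{p1,p6},{p4,p6},{p5,p6},{p4,p5,p6}}
  U13: {{p1,p6}} {{p4,p6},{p4,p5,p6}}
  U14: {{p4,p6},{p5,p6},{p4,p5,p6}}
  U23: {{p1},{p1,p4},{p1,p5},{p1,p6},{p1,p4,p5}} {{p4,p6},{p4,p5,p6}}
  U24: {{p2},{p2,p3},{p2,p5},{p3,p5},{p2,p3,p5}} {{p1,p4},{p1,p5},{p1,p4,p5}} {{p4,p6},{p5,p6},{p4,p5,p6}}
  U34: {{p4},{p1,p4},{p1,p5},{p4,p5},{p4,p6},{p1,p4,p5},{p4,p5,p6}}
  U123: {{p1,p6}} {{p4,p6},{p4,p5,p6}}
  U124: {{p4,p6},{p5,p6},{p4,p5,p6}}
  U134: {{p4,p6},{p4,p5,p6}}
  U234: {{p1,p4},{p1,p5},{p1,p4,p5}} {{p4,p6},{p4,p5,p6}}
  U1234: {{p4,p6},{p4,p5,p6}}
C dims 5,10,6,1; δ0: rk 4, SNF 1^4; δ1: rk 5, SNF 1^5; δ2: rk 1, SNF 1^1
Ȟ^0 = (5 − 4) − 0 = 1, so Ȟ^0 ≅ Z
Ȟ^1 = (10 − 5) − 4 = 1, so Ȟ^1 ≅ Z
Ȟ^2 = (6 − 1) − 5 = 0, so Ȟ^2 ≅ 0


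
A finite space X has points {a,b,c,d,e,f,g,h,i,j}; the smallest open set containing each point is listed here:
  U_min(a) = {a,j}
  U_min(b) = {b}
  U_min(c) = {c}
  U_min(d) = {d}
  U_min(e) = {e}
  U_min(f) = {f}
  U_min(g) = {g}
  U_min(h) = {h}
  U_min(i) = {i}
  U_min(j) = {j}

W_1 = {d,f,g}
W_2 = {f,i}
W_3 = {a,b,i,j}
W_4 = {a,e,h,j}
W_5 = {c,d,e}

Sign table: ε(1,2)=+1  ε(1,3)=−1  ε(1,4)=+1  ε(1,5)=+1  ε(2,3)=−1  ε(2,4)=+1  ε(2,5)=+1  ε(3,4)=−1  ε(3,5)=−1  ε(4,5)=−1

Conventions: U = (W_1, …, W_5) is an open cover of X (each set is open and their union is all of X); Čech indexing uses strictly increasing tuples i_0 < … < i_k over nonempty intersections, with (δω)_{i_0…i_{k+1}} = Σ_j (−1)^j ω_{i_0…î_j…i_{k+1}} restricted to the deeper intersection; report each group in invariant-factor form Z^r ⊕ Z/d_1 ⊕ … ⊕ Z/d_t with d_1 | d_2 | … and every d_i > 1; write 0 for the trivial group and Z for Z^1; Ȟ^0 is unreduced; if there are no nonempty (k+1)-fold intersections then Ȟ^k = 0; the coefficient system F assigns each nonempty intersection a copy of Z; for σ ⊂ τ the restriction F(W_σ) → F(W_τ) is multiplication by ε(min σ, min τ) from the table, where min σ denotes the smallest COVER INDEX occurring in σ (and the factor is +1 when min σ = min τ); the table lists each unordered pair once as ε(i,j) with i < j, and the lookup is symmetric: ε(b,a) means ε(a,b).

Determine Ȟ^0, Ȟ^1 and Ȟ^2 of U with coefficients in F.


intersection data:
  W12={f} W15={d} W23={i} W34={a,j} W45={e}
C dims 5,5; δ0: rk 5, SNF 1^4·2
Ȟ^0 = (5 − 5) − 0 = 0, so Ȟ^0 ≅ 0
Ȟ^1 = (5 − 0) − 5 = 0 plus torsion [2], so Ȟ^1 ≅ Z/2
Ȟ^2 = (0 − 0) − 0 = 0, so Ȟ^2 ≅ 0

Ȟ^0 ≅ 0, Ȟ^1 ≅ Z/2 and Ȟ^2 ≅ 0


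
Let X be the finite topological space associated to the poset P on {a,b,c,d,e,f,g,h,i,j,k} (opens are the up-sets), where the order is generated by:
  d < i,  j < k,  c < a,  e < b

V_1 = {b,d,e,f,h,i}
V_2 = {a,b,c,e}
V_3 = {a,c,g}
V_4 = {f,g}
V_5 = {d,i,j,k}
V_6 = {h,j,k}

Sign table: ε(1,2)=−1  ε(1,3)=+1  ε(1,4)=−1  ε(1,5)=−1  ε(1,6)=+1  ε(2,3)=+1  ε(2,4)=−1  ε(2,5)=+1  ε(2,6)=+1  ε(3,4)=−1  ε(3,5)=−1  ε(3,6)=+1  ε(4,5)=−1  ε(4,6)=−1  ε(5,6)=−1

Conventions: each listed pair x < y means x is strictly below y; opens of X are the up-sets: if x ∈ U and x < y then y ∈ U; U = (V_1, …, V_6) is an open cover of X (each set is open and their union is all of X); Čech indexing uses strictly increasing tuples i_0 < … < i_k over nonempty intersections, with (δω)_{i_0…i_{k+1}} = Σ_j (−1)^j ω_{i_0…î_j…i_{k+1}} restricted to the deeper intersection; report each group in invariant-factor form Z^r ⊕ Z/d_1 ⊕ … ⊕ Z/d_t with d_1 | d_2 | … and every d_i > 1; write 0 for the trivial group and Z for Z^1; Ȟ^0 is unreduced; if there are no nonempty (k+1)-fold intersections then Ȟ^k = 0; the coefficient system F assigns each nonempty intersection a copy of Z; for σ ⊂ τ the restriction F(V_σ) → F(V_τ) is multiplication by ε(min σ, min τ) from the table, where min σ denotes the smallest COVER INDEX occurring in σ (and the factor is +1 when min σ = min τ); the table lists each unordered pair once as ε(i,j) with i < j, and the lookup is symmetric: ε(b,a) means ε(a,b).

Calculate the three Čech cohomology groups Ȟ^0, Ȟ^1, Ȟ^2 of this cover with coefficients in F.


nerve of the cover:
  V12={b,e} V14={f} V15={d,i} V16={h} V23={a,c} V34={g} V56={j,k}
C dims 6,7; δ0: rk 6, SNF 1^5·2
Ȟ^0 = (6 − 6) − 0 = 0, so Ȟ^0 ≅ 0
Ȟ^1 = (7 − 0) − 6 = 1 plus torsion [2], so Ȟ^1 ≅ Z ⊕ Z/2
Ȟ^2 = (0 − 0) − 0 = 0, so Ȟ^2 ≅ 0

Ȟ^0 ≅ 0, Ȟ^1 ≅ Z ⊕ Z/2 and Ȟ^2 ≅ 0


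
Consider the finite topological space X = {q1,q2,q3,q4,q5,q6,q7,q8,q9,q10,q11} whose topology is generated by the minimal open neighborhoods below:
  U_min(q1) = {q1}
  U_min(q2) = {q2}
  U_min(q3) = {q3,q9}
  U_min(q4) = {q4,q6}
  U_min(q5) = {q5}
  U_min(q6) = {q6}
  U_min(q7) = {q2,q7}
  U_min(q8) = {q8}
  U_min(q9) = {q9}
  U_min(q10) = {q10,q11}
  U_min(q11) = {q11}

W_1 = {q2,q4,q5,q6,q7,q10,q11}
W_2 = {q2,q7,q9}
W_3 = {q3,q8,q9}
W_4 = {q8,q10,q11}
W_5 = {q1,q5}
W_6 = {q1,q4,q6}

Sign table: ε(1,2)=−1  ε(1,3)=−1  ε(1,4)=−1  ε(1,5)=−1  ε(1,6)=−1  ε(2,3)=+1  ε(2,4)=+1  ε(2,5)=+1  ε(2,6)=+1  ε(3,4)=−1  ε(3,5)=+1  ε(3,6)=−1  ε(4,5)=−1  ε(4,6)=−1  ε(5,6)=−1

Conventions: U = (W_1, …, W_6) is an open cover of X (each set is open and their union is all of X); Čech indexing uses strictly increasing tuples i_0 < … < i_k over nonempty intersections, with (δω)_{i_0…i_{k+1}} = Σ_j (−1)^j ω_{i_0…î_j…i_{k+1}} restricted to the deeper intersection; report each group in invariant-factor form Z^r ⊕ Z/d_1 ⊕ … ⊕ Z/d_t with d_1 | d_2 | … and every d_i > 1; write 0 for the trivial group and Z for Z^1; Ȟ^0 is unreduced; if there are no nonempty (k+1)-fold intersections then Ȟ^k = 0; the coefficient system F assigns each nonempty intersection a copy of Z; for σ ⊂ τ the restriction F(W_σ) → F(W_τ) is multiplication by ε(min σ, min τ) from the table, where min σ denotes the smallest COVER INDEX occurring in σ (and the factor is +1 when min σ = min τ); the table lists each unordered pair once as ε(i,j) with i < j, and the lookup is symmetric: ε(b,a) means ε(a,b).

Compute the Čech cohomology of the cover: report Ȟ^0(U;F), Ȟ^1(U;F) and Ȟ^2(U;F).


Ȟ^0 ≅ 0,  Ȟ^1 ≅ Z ⊕ Z/2,  Ȟ^2 ≅ 0

nerve of the cover:
  W12={q2,q7} W14={q10,q11} W15={q5} W16={q4,q6} W23={q9} W34={q8} W56={q1}
C dims 6,7; δ0: rk 6, SNF 1^5·2
Ȟ^0 = (6 − 6) − 0 = 0, so Ȟ^0 ≅ 0
Ȟ^1 = (7 − 0) − 6 = 1 plus torsion [2], so Ȟ^1 ≅ Z ⊕ Z/2
Ȟ^2 = (0 − 0) − 0 = 0, so Ȟ^2 ≅ 0


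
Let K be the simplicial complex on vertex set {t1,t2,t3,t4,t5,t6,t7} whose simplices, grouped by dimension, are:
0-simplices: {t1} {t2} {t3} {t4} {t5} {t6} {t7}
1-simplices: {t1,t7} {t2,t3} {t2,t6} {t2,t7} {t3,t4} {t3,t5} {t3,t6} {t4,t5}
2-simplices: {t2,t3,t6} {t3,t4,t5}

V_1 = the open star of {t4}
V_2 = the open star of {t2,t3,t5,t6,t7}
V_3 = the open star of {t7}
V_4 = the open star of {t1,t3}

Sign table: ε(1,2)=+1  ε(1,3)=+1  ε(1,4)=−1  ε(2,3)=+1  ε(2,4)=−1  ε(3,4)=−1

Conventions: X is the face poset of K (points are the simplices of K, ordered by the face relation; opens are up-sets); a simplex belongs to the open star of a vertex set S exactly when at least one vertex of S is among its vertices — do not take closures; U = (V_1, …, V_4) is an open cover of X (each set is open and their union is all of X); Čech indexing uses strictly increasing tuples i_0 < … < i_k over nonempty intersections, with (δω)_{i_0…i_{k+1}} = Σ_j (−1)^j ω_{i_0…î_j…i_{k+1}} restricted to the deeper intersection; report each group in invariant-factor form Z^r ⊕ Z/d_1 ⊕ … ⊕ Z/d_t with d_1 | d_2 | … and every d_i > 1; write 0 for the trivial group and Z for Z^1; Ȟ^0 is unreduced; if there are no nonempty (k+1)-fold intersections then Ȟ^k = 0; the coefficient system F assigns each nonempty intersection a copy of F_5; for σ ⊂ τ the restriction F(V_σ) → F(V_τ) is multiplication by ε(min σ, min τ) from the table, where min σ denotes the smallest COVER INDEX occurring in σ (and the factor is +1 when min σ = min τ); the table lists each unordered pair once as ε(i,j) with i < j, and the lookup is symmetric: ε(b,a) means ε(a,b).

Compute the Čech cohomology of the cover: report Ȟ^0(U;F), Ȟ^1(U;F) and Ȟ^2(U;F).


Ȟ^0 = Z/5,  Ȟ^1 = 0,  Ȟ^2 = 0

nerve of the cover:
  V1={{t4},{t3,t4},{t4,t5},{t3,t4,t5}} V2={{t2},{t3},{t5},{t6},{t7},{t1,t7},{t2,t3},{t2,t6},{t2,t7},{t3,t4},{t3,t5},{t3,t6},{t4,t5},{t2,t3,t6},{t3,t4,t5}} V3={{t7},{t1,t7},{t2,t7}} V4={{t1},{t3},{t1,t7},{t2,t3},{t3,t4},{t3,t5},{t3,t6},{t2,t3,t6},{t3,t4,t5}}
  V12={{t3,t4},{t4,t5},{t3,t4,t5}} V14={{t3,t4},{t3,t4,t5}} V23={{t7},{t1,t7},{t2,t7}} V24={{t3},{t1,t7},{t2,t3},{t3,t4},{t3,t5},{t3,t6},{t2,t3,t6},{t3,t4,t5}} V34={{t1,t7}}
  V124={{t3,t4},{t3,t4,t5}} V234={{t1,t7}}
C dims 4,5,2; δ0: rk_F5 3; δ1: rk_F5 2
Ȟ^0 = (4 − 3) − 0 = 1, so Ȟ^0 ≅ Z/5
Ȟ^1 = (5 − 2) − 3 = 0, so Ȟ^1 ≅ 0
Ȟ^2 = (2 − 0) − 2 = 0, so Ȟ^2 ≅ 0


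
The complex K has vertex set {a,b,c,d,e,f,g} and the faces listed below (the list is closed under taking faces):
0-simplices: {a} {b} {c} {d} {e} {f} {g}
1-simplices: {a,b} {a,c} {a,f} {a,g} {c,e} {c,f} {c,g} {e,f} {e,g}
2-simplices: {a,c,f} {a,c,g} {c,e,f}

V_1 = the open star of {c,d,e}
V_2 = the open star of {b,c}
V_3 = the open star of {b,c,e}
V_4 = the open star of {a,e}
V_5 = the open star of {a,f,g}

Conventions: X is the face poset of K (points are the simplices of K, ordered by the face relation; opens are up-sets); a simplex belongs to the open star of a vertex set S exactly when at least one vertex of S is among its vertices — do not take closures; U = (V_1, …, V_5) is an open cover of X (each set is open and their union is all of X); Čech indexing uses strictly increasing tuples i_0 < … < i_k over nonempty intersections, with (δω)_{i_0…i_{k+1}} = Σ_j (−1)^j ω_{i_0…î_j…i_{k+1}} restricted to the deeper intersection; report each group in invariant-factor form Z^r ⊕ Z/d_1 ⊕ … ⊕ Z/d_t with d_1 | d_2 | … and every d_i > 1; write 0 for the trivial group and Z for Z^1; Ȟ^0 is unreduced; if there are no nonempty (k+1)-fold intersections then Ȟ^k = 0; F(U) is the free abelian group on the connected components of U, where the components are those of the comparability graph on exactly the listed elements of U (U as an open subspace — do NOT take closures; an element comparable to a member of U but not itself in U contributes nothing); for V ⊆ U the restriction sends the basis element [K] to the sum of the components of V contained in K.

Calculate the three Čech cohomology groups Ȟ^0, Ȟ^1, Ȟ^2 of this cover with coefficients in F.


nerve of the cover:
  V1={{c},{d},{e},{a,c},{c,e},{c,f},{c,g},{e,f},{e,g},{a,c,f},{a,c,g},{c,e,f}} V2={{b},{c},{a,b},{a,c},{c,e},{c,f},{c,g},{a,c,f},{a,c,g},{c,e,f}} V3={{b},{c},{e},{a,b},{a,c},{c,e},{c,f},{c,g},{e,f},{e,g},{a,c,f},{a,c,g},{c,e,f}} V4={{a},{e},{a,b},{a,c},{a,f},{a,g},{c,e},{e,f},{e,g},{a,c,f},{a,c,g},{c,e,f}} V5={{a},{f},{g},{a,b},{a,c},{a,f},{a,g},{c,f},{c,g},{e,f},{e,g},{a,c,f},{a,c,g},{c,e,f}}
  V12={{c},{a,c},{c,e},{c,f},{c,g},{a,c,f},{a,c,g},{c,e,f}} V13={{c},{e},{a,c},{c,e},{c,f},{c,g},{e,f},{e,g},{a,c,f},{a,c,g},{c,e,f}} V14={{e},{a,c},{c,e},{e,f},{e,g},{a,c,f},{a,c,g},{c,e,f}} V15={{a,c},{c,f},{c,g},{e,f},{e,g},{a,c,f},{a,c,g},{c,e,f}} V23={{b},{c},{a,b},{a,c},{c,e},{c,f},{c,g},{a,c,f},{a,c,g},{c,e,f}} V24={{a,b},{a,c},{c,e},{a,c,f},{a,c,g},{c,e,f}} V25={{a,b},{a,c},{c,f},{c,g},{a,c,f},{a,c,g},{c,e,f}} V34={{e},{a,b},{a,c},{c,e},{e,f},{e,g},{a,c,f},{a,c,g},{c,e,f}} V35={{a,b},{a,c},{c,f},{c,g},{e,f},{e,g},{a,c,f},{a,c,g},{c,e,f}} V45={{a},{a,b},{a,c},{a,f},{a,g},{e,f},{e,g},{a,c,f},{a,c,g},{c,e,f}}
  V123={{c},{a,c},{c,e},{c,f},{c,g},{a,c,f},{a,c,g},{c,e,f}} V124={{a,c},{c,e},{a,c,f},{a,c,g},{c,e,f}} V125={{a,c},{c,f},{c,g},{a,c,f},{a,c,g},{c,e,f}} V134={{e},{a,c},{c,e},{e,f},{e,g},{a,c,f},{a,c,g},{c,e,f}} V135={{a,c},{c,f},{c,g},{e,f},{e,g},{a,c,f},{a,c,g},{c,e,f}} V145={{a,c},{e,f},{e,g},{a,c,f},{a,c,g},{c,e,f}} V234={{a,b},{a,c},{c,e},{a,c,f},{a,c,g},{c,e,f}} V235={{a,b},{a,c},{c,f},{c,g},{a,c,f},{a,c,g},{c,e,f}} V245={{a,b},{a,c},{a,c,f},{a,c,g},{c,e,f}} V345={{a,b},{a,c},{e,f},{e,g},{a,c,f},{a,c,g},{c,e,f}}
  V1234={{a,c},{c,e},{a,c,f},{a,c,g},{c,e,f}} V1235={{a,c},{c,f},{c,g},{a,c,f},{a,c,g},{c,e,f}} V1245={{a,c},{a,c,f},{a,c,g},{c,e,f}} V1345={{a,c},{e,f},{e,g},{a,c,f},{a,c,g},{c,e,f}} V2345={{a,b},{a,c},{a,c,f},{a,c,g},{c,e,f}}
  V12345={{a,c},{a,c,f},{a,c,g},{c,e,f}}
components per intersection:
  V1: {{c},{e},{a,c},{c,e},{c,f},{c,g},{e,f},{e,g},{a,c,f},{a,c,g},{c,e,f}} {{d}}
  V2: {{b},{a,b}} {{c},{a,c},{c,e},{c,f},{c,g},{a,c,f},{a,c,g},{c,e,f}}
  V3: {{b},{a,b}} {{c},{e},{a,c},{c,e},{c,f},{c,g},{e,f},{e,g},{a,c,f},{a,c,g},{c,e,f}}
  V4: {{a},{a,b},{a,c},{a,f},{a,g},{a,c,f},{a,c,g}} {{e},{c,e},{e,f},{e,g},{c,e,f}}
  V5: {{a},{f},{g},{a,b},{a,c},{a,f},{a,g},{c,f},{c,g},{e,f},{e,g},{a,c,f},{a,c,g},{c,e,f}}
  V12: {{c},{a,c},{c,e},{c,f},{c,g},{a,c,f},{a,c,g},{c,e,f}}
  V13: {{c},{e},{a,c},{c,e},{c,f},{c,g},{e,f},{e,g},{a,c,f},{a,c,g},{c,e,f}}
  V14: {{e},{c,e},{e,f},{e,g},{c,e,f}} {{a,c},{a,c,f},{a,c,g}}
  V15: {{a,c},{c,f},{c,g},{e,f},{a,c,f},{a,c,g},{c,e,f}} {{e,g}}
  V23: {{b},{a,b}} {{c},{a,c},{c,e},{c,f},{c,g},{a,c,f},{a,c,g},{c,e,f}}
  V24: {{a,b}} {{a,c},{a,c,f},{a,c,g}} {{c,e},{c,e,f}}
  V25: {{a,b}} {{a,c},{c,f},{c,g},{a,c,f},{a,c,g},{c,e,f}}
  V34: {{e},{c,e},{e,f},{e,g},{c,e,f}} {{a,b}} {{a,c},{a,c,f},{a,c,g}}
  V35: {{a,b}} {{a,c},{c,f},{c,g},{e,f},{a,c,f},{a,c,g},{c,e,f}} {{e,g}}
  V45: {{a},{a,b},{a,c},{a,f},{a,g},{a,c,f},{a,c,g}} {{e,f},{c,e,f}} {{e,g}}
  V123: {{c},{a,c},{c,e},{c,f},{c,g},{a,c,f},{a,c,g},{c,e,f}}
  V124: {{a,c},{a,c,f},{a,c,g}} {{c,e},{c,e,f}}
  V125: {{a,c},{c,f},{c,g},{a,c,f},{a,c,g},{c,e,f}}
  V134: {{e},{c,e},{e,f},{e,g},{c,e,f}} {{a,c},{a,c,f},{a,c,g}}
  V135: {{a,c},{c,f},{c,g},{e,f},{a,c,f},{a,c,g},{c,e,f}} {{e,g}}
  V145: {{a,c},{a,c,f},{a,c,g}} {{e,f},{c,e,f}} {{e,g}}
  V234: {{a,b}} {{a,c},{a,c,f},{a,c,g}} {{c,e},{c,e,f}}
  V235: {{a,b}} {{a,c},{c,f},{c,g},{a,c,f},{a,c,g},{c,e,f}}
  V245: {{a,b}} {{a,c},{a,c,f},{a,c,g}} {{c,e,f}}
  V345: {{a,b}} {{a,c},{a,c,f},{a,c,g}} {{e,f},{c,e,f}} {{e,g}}
  V1234: {{a,c},{a,c,f},{a,c,g}} {{c,e},{c,e,f}}
  V1235: {{a,c},{c,f},{c,g},{a,c,f},{a,c,g},{c,e,f}}
  V1245: {{a,c},{a,c,f},{a,c,g}} {{c,e,f}}
  V1345: {{a,c},{a,c,f},{a,c,g}} {{e,f},{c,e,f}} {{e,g}}
  V2345: {{a,b}} {{a,c},{a,c,f},{a,c,g}} {{c,e,f}}
  V12345: {{a,c},{a,c,f},{a,c,g}} {{c,e,f}}
C dims 9,22,23,11; δ0: rk 7, SNF 1^7; δ1: rk 14, SNF 1^14; δ2: rk 9, SNF 1^9
Ȟ^0 = (9 − 7) − 0 = 2, so Ȟ^0 ≅ Z^2
Ȟ^1 = (22 − 14) − 7 = 1, so Ȟ^1 ≅ Z
Ȟ^2 = (23 − 9) − 14 = 0, so Ȟ^2 ≅ 0

Ȟ^0 = Z^2, Ȟ^1 = Z, Ȟ^2 = 0


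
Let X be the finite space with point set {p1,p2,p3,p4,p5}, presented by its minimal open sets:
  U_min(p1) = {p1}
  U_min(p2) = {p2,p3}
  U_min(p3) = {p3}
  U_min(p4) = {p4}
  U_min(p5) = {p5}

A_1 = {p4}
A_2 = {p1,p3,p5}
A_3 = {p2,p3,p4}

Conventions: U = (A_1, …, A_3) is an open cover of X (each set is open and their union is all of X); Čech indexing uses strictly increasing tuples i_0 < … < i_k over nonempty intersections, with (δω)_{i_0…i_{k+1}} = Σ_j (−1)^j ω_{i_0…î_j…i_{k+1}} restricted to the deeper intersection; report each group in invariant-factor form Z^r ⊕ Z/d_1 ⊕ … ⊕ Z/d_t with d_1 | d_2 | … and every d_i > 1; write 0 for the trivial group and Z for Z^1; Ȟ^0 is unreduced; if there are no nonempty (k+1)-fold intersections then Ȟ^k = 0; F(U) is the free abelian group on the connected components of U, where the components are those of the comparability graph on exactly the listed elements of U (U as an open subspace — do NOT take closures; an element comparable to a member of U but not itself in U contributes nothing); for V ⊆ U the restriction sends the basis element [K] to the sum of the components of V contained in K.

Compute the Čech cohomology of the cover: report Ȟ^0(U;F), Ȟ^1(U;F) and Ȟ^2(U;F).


Ȟ^0(U;F) ≅ Z^4,  Ȟ^1(U;F) ≅ 0,  Ȟ^2(U;F) ≅ 0

nerve simplices:
  A13={p4} A23={p3}
components per intersection:
  A1: {p4}
  A2: {p1} {p3} {p5}
  A3: {p2,p3} {p4}
  A13: {p4}
  A23: {p3}
C dims 6,2; δ0: rk 2, SNF 1^2
degree 0: 6−2−0 = 4 → Ȟ^0 ≅ Z^4
degree 1: 2−0−2 = 0 → Ȟ^1 ≅ 0
degree 2: 0−0−0 = 0 → Ȟ^2 ≅ 0


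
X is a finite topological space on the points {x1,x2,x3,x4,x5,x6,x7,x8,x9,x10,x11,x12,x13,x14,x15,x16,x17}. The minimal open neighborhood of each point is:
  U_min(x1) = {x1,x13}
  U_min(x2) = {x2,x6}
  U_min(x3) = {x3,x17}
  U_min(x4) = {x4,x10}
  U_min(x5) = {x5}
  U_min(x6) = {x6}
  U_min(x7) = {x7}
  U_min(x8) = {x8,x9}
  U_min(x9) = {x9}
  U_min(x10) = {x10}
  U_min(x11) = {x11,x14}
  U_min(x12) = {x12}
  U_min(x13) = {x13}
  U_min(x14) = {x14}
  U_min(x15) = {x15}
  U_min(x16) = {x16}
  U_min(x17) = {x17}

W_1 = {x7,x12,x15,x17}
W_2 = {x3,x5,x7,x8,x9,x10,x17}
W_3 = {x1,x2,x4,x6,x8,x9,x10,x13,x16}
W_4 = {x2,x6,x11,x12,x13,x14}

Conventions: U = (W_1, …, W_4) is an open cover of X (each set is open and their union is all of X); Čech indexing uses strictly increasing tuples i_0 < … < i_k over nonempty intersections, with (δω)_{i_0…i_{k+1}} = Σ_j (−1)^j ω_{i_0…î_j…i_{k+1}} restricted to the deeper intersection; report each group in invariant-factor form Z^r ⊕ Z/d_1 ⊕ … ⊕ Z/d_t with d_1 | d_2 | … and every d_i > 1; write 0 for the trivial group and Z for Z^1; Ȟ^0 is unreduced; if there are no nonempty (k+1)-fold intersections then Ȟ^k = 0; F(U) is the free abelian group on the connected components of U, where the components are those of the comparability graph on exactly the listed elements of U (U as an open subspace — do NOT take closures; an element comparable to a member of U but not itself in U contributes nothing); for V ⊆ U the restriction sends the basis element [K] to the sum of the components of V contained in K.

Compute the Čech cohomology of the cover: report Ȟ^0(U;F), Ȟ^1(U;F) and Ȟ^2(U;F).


nonempty overlaps:
  W12={x7,x17} W14={x12} W23={x8,x9,x10} W34={x2,x6,x13}
components per intersection:
  W1: {x7} {x12} {x15} {x17}
  W2: {x3,x17} {x5} {x7} {x8,x9} {x10}
  W3: {x1,x13} {x2,x6} {x4,x10} {x8,x9} {x16}
  W4: {x2,x6} {x11,x14} {x12} {x13}
  W12: {x7} {x17}
  W14: {x12}
  W23: {x8,x9} {x10}
  W34: {x2,x6} {x13}
C dims 18,7; δ0: rk 7, SNF 1^7
degree 0: 18−7−0 = 11 → Ȟ^0 ≅ Z^11
degree 1: 7−0−7 = 0 → Ȟ^1 ≅ 0
degree 2: 0−0−0 = 0 → Ȟ^2 ≅ 0

Ȟ^0 ≅ Z^11; Ȟ^1 ≅ 0; Ȟ^2 ≅ 0


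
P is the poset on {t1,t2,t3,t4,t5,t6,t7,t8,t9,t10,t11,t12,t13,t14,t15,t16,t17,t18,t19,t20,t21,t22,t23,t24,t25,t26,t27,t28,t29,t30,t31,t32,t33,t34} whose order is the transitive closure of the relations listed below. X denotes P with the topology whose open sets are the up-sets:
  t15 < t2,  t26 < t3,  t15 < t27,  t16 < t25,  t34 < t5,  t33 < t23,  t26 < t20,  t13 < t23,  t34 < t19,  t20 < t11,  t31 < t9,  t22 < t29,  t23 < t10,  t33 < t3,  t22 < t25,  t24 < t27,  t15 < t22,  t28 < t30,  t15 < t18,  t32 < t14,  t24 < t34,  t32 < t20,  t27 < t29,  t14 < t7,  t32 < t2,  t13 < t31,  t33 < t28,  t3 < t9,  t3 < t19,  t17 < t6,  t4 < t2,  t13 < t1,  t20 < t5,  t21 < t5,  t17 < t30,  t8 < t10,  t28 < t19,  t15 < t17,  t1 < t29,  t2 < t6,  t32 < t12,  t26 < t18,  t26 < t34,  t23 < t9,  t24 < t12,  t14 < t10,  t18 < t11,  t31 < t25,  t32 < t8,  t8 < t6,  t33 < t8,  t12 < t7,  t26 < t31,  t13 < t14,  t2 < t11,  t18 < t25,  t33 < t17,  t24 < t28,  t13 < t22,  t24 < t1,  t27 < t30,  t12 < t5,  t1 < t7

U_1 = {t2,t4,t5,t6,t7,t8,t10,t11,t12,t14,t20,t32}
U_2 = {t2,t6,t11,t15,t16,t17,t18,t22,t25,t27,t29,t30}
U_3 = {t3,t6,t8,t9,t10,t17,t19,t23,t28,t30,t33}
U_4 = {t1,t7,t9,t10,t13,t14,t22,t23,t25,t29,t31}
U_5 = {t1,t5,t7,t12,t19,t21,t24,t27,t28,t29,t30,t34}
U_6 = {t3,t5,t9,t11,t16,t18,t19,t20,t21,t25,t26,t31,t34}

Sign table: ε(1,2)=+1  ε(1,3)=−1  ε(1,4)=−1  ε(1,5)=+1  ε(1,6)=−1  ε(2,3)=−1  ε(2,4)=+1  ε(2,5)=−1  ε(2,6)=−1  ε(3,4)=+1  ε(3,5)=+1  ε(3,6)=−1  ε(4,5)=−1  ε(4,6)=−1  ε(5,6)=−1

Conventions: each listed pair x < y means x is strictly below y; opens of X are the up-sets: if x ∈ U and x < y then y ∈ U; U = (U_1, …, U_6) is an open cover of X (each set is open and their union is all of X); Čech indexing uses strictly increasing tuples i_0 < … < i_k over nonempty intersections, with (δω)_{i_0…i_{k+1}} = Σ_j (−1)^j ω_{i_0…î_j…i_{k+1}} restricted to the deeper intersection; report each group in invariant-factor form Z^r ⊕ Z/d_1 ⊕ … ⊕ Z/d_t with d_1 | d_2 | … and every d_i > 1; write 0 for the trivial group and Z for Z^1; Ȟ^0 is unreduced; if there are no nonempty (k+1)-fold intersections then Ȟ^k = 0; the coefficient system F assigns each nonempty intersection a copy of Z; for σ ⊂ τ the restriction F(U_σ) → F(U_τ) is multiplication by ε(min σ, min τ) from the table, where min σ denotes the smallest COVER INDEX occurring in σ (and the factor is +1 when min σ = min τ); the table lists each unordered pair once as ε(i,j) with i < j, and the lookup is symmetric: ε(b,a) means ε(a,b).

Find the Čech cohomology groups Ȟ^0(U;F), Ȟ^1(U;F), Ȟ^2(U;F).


Ȟ^0 = 0, Ȟ^1 = Z/2, Ȟ^2 = Z

nonempty overlaps:
  U12={t2,t6,t11} U13={t6,t8,t10} U14={t7,t10,t14} U15={t5,t7,t12} U16={t5,t11,t20} U23={t6,t17,t30} U24={t22,t25,t29} U25={t27,t29,t30} U26={t11,t16,t18,t25} U34={t9,t10,t23} U35={t19,t28,t30} U36={t3,t9,t19} U45={t1,t7,t29} U46={t9,t25,t31} U56={t5,t19,t21,t34}
  U123={t6} U126={t11} U134={t10} U145={t7} U156={t5} U235={t30} U245={t29} U246={t25} U346={t9} U356={t19}
C dims 6,15,10; δ0: rk 6, SNF 1^5·2; δ1: rk 9, SNF 1^9
degree 0: 6−6−0 = 0 → Ȟ^0 ≅ 0
degree 1: 15−9−6 = 0 plus torsion [2] → Ȟ^1 ≅ Z/2
degree 2: 10−0−9 = 1 → Ȟ^2 ≅ Z


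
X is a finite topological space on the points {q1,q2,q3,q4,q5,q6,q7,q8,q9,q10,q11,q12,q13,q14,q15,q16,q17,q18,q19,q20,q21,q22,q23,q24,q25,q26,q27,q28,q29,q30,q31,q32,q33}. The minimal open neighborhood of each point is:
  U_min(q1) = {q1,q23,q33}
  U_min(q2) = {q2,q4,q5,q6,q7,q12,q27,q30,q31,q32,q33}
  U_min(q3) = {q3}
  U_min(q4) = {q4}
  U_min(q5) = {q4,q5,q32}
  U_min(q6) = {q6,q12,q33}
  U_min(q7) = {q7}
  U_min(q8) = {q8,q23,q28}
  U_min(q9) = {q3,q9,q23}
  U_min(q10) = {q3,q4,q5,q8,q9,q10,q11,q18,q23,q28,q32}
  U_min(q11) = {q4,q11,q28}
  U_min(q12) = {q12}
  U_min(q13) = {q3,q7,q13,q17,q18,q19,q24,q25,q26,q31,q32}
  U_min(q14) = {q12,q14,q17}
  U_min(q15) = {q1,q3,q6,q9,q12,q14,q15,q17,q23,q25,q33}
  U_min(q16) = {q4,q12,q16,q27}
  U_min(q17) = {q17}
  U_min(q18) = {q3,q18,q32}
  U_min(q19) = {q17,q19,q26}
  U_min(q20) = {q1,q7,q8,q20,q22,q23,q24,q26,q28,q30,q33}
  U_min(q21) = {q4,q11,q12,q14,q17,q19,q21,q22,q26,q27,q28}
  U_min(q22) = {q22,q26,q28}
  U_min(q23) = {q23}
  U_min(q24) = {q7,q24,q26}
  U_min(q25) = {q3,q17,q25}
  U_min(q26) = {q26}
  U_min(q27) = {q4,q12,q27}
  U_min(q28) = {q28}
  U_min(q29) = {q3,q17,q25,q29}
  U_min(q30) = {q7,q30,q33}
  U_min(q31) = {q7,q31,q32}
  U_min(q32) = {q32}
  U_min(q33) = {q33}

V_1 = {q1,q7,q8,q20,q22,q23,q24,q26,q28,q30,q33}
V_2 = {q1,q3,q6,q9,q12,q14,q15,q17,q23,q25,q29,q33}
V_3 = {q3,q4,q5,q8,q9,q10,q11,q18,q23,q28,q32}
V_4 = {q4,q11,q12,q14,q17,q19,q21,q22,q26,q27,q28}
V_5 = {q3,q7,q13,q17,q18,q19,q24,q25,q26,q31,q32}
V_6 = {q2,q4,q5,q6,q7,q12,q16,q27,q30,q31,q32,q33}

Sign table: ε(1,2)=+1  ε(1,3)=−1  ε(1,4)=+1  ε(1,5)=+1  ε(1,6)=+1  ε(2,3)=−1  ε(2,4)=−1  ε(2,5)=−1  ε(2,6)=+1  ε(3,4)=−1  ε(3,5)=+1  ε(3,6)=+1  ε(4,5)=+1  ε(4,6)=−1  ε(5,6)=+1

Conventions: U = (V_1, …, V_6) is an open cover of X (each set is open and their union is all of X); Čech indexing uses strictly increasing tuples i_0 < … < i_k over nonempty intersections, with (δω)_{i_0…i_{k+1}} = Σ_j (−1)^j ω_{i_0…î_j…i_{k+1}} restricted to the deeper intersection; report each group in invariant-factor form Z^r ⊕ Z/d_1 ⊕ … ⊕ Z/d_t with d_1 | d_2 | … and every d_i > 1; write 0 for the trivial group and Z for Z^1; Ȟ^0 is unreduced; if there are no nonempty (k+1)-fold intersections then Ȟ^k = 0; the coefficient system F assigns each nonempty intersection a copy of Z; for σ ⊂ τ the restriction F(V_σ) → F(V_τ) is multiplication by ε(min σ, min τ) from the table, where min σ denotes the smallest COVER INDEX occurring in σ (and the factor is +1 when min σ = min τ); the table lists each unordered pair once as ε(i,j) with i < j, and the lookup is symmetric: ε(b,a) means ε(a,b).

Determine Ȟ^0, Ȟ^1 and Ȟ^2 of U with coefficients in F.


Ȟ^0 = 0, Ȟ^1 = Z/2, Ȟ^2 = Z

nerve simplices:
  V12={q1,q23,q33} V13={q8,q23,q28} V14={q22,q26,q28} V15={q7,q24,q26} V16={q7,q30,q33} V23={q3,q9,q23} V24={q12,q14,q17} V25={q3,q17,q25} V26={q6,q12,q33} V34={q4,q11,q28} V35={q3,q18,q32} V36={q4,q5,q32} V45={q17,q19,q26} V46={q4,q12,q27} V56={q7,q31,q32}
  V123={q23} V126={q33} V134={q28} V145={q26} V156={q7} V235={q3} V245={q17} V246={q12} V346={q4} V356={q32}
C dims 6,15,10; δ0: rk 6, SNF 1^5·2; δ1: rk 9, SNF 1^9
degree 0: 6−6−0 = 0 → Ȟ^0 ≅ 0
degree 1: 15−9−6 = 0 plus torsion [2] → Ȟ^1 ≅ Z/2
degree 2: 10−0−9 = 1 → Ȟ^2 ≅ Z


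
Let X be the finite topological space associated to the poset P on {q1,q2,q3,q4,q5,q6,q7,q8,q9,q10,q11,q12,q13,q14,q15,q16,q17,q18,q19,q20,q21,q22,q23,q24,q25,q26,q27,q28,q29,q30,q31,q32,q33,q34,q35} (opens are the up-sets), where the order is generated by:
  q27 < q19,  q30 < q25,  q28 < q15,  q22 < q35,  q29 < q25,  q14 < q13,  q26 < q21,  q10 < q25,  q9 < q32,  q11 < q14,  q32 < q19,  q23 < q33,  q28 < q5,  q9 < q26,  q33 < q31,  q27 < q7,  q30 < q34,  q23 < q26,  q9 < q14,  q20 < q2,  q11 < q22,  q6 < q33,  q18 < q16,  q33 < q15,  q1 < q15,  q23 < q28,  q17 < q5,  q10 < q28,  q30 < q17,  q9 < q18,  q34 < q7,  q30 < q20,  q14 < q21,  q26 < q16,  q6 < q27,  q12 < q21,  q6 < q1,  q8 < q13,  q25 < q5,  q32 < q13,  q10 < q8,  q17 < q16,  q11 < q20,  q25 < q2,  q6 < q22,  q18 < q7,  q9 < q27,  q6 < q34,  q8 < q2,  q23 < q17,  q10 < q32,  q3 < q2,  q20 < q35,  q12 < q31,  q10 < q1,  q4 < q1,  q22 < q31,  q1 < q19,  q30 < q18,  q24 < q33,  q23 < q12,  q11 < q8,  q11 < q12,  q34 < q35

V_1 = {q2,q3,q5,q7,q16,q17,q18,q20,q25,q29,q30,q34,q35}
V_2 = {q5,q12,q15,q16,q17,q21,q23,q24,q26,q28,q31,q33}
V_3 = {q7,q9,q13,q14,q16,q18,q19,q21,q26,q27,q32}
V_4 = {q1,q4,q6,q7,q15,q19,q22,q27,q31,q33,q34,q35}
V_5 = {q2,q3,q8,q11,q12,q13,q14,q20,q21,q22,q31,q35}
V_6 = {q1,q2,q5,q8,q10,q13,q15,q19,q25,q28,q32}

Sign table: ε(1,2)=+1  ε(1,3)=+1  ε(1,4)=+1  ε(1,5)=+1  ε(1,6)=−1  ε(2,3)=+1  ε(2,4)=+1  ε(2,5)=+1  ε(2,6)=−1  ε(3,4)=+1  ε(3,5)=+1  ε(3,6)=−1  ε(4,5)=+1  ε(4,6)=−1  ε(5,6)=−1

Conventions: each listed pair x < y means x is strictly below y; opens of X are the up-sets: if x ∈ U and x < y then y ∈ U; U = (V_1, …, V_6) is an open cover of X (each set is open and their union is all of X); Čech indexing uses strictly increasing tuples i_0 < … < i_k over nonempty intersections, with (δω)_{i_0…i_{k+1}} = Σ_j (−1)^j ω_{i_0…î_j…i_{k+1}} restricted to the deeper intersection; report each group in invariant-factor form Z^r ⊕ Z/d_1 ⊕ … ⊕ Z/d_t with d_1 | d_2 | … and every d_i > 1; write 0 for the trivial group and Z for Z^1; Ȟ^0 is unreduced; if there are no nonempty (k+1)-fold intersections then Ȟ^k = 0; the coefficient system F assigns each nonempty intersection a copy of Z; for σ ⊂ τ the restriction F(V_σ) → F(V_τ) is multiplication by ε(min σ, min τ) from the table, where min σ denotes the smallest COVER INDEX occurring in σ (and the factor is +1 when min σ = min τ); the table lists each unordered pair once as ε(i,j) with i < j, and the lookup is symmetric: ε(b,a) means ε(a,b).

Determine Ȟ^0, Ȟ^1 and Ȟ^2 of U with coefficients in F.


cover nerve:
  V12={q5,q16,q17} V13={q7,q16,q18} V14={q7,q34,q35} V15={q2,q3,q20,q35} V16={q2,q5,q25} V23={q16,q21,q26} V24={q15,q31,q33} V25={q12,q21,q31} V26={q5,q15,q28} V34={q7,q19,q27} V35={q13,q14,q21} V36={q13,q19,q32} V45={q22,q31,q35} V46={q1,q15,q19} V56={q2,q8,q13}
  V123={q16} V126={q5} V134={q7} V145={q35} V156={q2} V235={q21} V245={q31} V246={q15} V346={q19} V356={q13}
C dims 6,15,10; δ0: rk 5, SNF 1^5; δ1: rk 10, SNF 1^9·2
Ȟ^0: (6−5)−0=1 ⇒ Z
Ȟ^1: (15−10)−5=0 ⇒ 0
Ȟ^2: (10−0)−10=0 plus torsion [2] ⇒ Z/2

Ȟ^0(U;F) ≅ Z, Ȟ^1(U;F) ≅ 0, Ȟ^2(U;F) ≅ Z/2


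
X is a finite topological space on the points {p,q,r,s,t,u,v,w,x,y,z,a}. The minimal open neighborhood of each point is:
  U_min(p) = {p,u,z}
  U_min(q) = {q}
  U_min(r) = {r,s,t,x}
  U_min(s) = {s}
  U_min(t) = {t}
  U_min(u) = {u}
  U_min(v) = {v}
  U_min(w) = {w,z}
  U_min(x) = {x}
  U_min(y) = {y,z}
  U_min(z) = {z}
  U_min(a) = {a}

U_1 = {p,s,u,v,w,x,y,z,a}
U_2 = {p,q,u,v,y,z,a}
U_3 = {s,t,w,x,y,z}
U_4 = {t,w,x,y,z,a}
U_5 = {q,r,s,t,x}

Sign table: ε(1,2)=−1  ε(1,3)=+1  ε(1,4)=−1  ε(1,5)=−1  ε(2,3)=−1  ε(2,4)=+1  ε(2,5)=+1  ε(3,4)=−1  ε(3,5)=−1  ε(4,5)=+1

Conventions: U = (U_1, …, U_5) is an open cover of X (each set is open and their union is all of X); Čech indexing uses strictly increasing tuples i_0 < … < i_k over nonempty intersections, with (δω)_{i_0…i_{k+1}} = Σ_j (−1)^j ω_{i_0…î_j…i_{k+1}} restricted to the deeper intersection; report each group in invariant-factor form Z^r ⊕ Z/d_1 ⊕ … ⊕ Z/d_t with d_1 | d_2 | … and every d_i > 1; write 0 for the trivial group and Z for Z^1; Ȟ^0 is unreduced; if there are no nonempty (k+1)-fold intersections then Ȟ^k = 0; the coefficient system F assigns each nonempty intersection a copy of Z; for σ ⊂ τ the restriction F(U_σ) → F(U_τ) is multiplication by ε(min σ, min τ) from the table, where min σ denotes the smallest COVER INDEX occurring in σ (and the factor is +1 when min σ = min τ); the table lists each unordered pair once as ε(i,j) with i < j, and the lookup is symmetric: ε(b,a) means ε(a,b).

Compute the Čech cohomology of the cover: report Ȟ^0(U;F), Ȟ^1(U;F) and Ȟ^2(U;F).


nonempty intersections:
  U12={p,u,v,y,z,a} U13={s,w,x,y,z} U14={w,x,y,z,a} U15={s,x} U23={y,z} U24={y,z,a} U25={q} U34={t,w,x,y,z} U35={s,t,x} U45={t,x}
  U123={y,z} U124={y,z,a} U134={w,x,y,z} U135={s,x} U145={x} U234={y,z} U345={t,x}
  U1234={y,z} U1345={x}
C dims 5,10,7,2; δ0: rk 4, SNF 1^4; δ1: rk 5, SNF 1^5; δ2: rk 2, SNF 1^2
Ȟ^0: (5−4)−0=1 ⇒ Z
Ȟ^1: (10−5)−4=1 ⇒ Z
Ȟ^2: (7−2)−5=0 ⇒ 0

Ȟ^0 ≅ Z, Ȟ^1 ≅ Z and Ȟ^2 ≅ 0


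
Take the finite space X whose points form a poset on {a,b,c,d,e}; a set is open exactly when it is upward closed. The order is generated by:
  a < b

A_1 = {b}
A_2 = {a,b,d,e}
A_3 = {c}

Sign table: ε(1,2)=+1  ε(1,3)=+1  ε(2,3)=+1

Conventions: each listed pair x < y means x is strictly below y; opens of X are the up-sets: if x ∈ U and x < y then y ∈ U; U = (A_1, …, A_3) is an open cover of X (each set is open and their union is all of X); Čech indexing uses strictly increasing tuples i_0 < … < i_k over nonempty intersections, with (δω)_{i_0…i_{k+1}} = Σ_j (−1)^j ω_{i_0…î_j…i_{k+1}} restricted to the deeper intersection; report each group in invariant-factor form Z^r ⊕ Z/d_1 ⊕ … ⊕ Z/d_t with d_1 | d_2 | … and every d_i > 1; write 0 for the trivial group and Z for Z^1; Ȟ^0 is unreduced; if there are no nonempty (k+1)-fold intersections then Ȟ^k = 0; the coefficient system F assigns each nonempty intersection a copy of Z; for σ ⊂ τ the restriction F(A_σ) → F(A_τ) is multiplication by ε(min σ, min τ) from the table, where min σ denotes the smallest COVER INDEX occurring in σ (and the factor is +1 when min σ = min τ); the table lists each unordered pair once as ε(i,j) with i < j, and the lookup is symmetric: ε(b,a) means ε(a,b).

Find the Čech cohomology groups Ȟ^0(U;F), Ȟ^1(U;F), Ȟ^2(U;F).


intersection data:
  A12={b}
C dims 3,1; δ0: rk 1, SNF 1^1
Ȟ^0 = (3 − 1) − 0 = 2, so Ȟ^0 ≅ Z^2
Ȟ^1 = (1 − 0) − 1 = 0, so Ȟ^1 ≅ 0
Ȟ^2 = (0 − 0) − 0 = 0, so Ȟ^2 ≅ 0

Ȟ^0(U;F) ≅ Z^2, Ȟ^1(U;F) ≅ 0 and Ȟ^2(U;F) ≅ 0


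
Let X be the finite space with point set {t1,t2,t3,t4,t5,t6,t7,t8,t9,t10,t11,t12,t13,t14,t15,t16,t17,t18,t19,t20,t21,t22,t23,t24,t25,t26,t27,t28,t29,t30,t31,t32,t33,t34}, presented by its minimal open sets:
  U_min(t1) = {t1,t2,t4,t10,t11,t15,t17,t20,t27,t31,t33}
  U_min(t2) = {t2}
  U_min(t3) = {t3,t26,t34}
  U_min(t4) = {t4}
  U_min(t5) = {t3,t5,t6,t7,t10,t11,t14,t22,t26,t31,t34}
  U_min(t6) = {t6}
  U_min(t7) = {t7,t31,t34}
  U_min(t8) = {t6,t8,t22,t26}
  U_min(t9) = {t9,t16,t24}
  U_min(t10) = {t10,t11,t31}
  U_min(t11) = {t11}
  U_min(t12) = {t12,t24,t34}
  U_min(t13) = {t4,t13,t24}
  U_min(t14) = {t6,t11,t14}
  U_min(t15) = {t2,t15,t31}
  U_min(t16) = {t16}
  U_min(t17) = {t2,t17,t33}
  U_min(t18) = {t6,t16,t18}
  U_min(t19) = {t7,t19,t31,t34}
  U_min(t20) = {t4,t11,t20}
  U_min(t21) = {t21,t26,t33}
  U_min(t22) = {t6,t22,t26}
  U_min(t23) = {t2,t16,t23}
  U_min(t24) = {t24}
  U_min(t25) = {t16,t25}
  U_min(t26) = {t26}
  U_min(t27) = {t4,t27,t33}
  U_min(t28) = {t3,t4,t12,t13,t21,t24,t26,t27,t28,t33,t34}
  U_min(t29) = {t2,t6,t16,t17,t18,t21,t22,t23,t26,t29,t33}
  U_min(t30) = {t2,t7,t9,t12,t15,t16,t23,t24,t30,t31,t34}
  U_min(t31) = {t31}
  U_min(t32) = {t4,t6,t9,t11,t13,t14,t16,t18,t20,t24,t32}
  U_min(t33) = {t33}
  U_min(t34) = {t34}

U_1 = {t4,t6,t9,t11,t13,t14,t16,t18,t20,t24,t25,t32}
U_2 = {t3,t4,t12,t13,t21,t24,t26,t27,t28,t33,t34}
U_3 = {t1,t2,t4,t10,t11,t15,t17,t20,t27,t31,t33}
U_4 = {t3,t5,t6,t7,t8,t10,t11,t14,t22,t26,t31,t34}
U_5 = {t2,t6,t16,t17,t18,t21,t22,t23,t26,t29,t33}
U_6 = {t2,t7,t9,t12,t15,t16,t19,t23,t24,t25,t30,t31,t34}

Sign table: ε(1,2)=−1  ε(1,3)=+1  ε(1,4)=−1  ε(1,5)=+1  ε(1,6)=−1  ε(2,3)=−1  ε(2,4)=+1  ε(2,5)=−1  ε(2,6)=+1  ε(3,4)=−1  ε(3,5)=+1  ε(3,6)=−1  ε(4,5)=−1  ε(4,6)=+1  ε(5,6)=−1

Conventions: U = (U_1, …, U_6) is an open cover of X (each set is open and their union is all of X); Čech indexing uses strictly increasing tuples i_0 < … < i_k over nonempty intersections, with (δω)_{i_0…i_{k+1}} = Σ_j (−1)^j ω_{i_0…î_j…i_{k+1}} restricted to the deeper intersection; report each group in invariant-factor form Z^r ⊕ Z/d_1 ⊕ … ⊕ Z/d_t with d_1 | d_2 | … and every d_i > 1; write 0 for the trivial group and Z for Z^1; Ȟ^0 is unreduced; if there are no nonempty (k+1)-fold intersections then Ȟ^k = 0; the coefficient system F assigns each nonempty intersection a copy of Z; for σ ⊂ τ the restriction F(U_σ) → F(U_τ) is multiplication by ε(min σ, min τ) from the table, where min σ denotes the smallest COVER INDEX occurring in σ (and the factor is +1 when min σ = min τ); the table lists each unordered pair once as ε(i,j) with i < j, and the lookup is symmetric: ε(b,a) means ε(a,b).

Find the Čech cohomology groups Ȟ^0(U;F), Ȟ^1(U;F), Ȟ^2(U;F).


Ȟ^0(U;F) ≅ Z,  Ȟ^1(U;F) ≅ 0,  Ȟ^2(U;F) ≅ Z/2

cover nerve:
  U12={t4,t13,t24} U13={t4,t11,t20} U14={t6,t11,t14} U15={t6,t16,t18} U16={t9,t16,t24,t25} U23={t4,t27,t33} U24={t3,t26,t34} U25={t21,t26,t33} U26={t12,t24,t34} U34={t10,t11,t31} U35={t2,t17,t33} U36={t2,t15,t31} U45={t6,t22,t26} U46={t7,t31,t34} U56={t2,t16,t23}
  U123={t4} U126={t24} U134={t11} U145={t6} U156={t16} U235={t33} U245={t26} U246={t34} U346={t31} U356={t2}
C dims 6,15,10; δ0: rk 5, SNF 1^5; δ1: rk 10, SNF 1^9·2
Ȟ^0: (6−5)−0=1 ⇒ Z
Ȟ^1: (15−10)−5=0 ⇒ 0
Ȟ^2: (10−0)−10=0 plus torsion [2] ⇒ Z/2
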